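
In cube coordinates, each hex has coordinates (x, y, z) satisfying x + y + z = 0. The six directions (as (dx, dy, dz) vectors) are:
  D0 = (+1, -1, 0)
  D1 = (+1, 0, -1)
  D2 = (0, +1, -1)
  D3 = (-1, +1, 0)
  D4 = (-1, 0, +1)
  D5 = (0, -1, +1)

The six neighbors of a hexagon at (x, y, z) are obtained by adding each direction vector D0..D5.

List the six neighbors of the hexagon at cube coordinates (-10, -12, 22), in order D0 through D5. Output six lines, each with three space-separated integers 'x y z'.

Answer: -9 -13 22
-9 -12 21
-10 -11 21
-11 -11 22
-11 -12 23
-10 -13 23

Derivation:
Center: (-10, -12, 22). Add each direction:
  D0: (-10, -12, 22) + (1, -1, 0) = (-9, -13, 22)
  D1: (-10, -12, 22) + (1, 0, -1) = (-9, -12, 21)
  D2: (-10, -12, 22) + (0, 1, -1) = (-10, -11, 21)
  D3: (-10, -12, 22) + (-1, 1, 0) = (-11, -11, 22)
  D4: (-10, -12, 22) + (-1, 0, 1) = (-11, -12, 23)
  D5: (-10, -12, 22) + (0, -1, 1) = (-10, -13, 23)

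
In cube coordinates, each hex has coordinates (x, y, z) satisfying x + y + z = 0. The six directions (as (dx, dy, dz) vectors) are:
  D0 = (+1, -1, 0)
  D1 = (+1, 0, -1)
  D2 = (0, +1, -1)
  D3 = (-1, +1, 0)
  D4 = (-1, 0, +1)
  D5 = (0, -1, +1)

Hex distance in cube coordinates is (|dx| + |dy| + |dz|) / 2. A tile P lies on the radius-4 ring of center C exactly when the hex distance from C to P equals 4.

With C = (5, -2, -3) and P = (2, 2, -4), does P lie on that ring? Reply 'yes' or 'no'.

|px - cx| = |2 - 5| = 3
|py - cy| = |2 - (-2)| = 4
|pz - cz| = |-4 - (-3)| = 1
distance = (3+4+1)/2 = 8/2 = 4
radius = 4; distance == radius -> yes

Answer: yes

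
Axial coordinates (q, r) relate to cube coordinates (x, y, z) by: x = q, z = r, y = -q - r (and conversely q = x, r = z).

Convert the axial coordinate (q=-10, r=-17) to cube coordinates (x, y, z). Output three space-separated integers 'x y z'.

x = q = -10
z = r = -17
y = -x - z = -(-10) - (-17) = 27

Answer: -10 27 -17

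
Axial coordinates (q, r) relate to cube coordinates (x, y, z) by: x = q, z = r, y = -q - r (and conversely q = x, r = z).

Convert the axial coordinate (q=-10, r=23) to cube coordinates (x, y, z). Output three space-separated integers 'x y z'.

Answer: -10 -13 23

Derivation:
x = q = -10
z = r = 23
y = -x - z = -(-10) - (23) = -13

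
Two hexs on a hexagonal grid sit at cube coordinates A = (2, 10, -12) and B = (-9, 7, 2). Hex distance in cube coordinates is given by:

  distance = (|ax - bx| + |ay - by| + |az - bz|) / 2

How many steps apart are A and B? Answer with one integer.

Answer: 14

Derivation:
|ax - bx| = |2 - (-9)| = 11
|ay - by| = |10 - 7| = 3
|az - bz| = |-12 - 2| = 14
distance = (11 + 3 + 14) / 2 = 28 / 2 = 14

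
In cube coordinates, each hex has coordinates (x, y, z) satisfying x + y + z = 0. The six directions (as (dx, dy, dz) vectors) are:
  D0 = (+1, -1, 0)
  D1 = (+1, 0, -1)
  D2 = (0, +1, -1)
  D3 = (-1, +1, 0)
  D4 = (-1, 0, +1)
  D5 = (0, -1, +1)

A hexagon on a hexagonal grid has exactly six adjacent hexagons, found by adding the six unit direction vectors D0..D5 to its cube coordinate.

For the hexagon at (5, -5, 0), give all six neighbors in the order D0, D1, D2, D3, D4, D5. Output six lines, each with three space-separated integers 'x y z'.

Answer: 6 -6 0
6 -5 -1
5 -4 -1
4 -4 0
4 -5 1
5 -6 1

Derivation:
Center: (5, -5, 0). Add each direction:
  D0: (5, -5, 0) + (1, -1, 0) = (6, -6, 0)
  D1: (5, -5, 0) + (1, 0, -1) = (6, -5, -1)
  D2: (5, -5, 0) + (0, 1, -1) = (5, -4, -1)
  D3: (5, -5, 0) + (-1, 1, 0) = (4, -4, 0)
  D4: (5, -5, 0) + (-1, 0, 1) = (4, -5, 1)
  D5: (5, -5, 0) + (0, -1, 1) = (5, -6, 1)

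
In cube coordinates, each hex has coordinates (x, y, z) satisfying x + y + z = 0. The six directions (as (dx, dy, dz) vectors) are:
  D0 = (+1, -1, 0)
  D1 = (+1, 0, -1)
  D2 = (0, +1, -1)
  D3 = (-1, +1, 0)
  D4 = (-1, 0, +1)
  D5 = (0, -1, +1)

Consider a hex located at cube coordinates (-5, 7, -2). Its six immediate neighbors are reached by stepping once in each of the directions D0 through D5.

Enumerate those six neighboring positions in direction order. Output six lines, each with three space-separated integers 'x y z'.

Center: (-5, 7, -2). Add each direction:
  D0: (-5, 7, -2) + (1, -1, 0) = (-4, 6, -2)
  D1: (-5, 7, -2) + (1, 0, -1) = (-4, 7, -3)
  D2: (-5, 7, -2) + (0, 1, -1) = (-5, 8, -3)
  D3: (-5, 7, -2) + (-1, 1, 0) = (-6, 8, -2)
  D4: (-5, 7, -2) + (-1, 0, 1) = (-6, 7, -1)
  D5: (-5, 7, -2) + (0, -1, 1) = (-5, 6, -1)

Answer: -4 6 -2
-4 7 -3
-5 8 -3
-6 8 -2
-6 7 -1
-5 6 -1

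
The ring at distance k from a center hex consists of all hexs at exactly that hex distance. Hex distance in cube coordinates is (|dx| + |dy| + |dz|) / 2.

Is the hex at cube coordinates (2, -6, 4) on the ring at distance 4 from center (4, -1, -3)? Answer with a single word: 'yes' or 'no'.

|px - cx| = |2 - 4| = 2
|py - cy| = |-6 - (-1)| = 5
|pz - cz| = |4 - (-3)| = 7
distance = (2+5+7)/2 = 14/2 = 7
radius = 4; distance != radius -> no

Answer: no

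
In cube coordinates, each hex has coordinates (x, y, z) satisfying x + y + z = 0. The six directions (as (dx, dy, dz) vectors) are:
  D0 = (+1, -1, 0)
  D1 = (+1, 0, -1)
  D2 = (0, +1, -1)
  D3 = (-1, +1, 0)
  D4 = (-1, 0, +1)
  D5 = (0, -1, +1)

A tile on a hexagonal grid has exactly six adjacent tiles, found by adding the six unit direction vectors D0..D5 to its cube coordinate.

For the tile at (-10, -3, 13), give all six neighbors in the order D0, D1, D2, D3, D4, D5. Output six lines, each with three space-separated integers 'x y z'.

Center: (-10, -3, 13). Add each direction:
  D0: (-10, -3, 13) + (1, -1, 0) = (-9, -4, 13)
  D1: (-10, -3, 13) + (1, 0, -1) = (-9, -3, 12)
  D2: (-10, -3, 13) + (0, 1, -1) = (-10, -2, 12)
  D3: (-10, -3, 13) + (-1, 1, 0) = (-11, -2, 13)
  D4: (-10, -3, 13) + (-1, 0, 1) = (-11, -3, 14)
  D5: (-10, -3, 13) + (0, -1, 1) = (-10, -4, 14)

Answer: -9 -4 13
-9 -3 12
-10 -2 12
-11 -2 13
-11 -3 14
-10 -4 14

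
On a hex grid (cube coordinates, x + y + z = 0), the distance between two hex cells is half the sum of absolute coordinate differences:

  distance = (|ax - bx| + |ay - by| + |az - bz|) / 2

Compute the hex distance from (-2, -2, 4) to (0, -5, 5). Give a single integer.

|ax - bx| = |-2 - 0| = 2
|ay - by| = |-2 - (-5)| = 3
|az - bz| = |4 - 5| = 1
distance = (2 + 3 + 1) / 2 = 6 / 2 = 3

Answer: 3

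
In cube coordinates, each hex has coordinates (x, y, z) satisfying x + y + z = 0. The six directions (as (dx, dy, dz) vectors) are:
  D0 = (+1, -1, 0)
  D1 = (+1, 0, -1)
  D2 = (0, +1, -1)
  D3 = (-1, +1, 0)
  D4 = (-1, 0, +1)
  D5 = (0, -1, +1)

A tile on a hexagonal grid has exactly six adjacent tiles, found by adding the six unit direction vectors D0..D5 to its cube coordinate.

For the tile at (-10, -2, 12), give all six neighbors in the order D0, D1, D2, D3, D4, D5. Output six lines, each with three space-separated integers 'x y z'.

Answer: -9 -3 12
-9 -2 11
-10 -1 11
-11 -1 12
-11 -2 13
-10 -3 13

Derivation:
Center: (-10, -2, 12). Add each direction:
  D0: (-10, -2, 12) + (1, -1, 0) = (-9, -3, 12)
  D1: (-10, -2, 12) + (1, 0, -1) = (-9, -2, 11)
  D2: (-10, -2, 12) + (0, 1, -1) = (-10, -1, 11)
  D3: (-10, -2, 12) + (-1, 1, 0) = (-11, -1, 12)
  D4: (-10, -2, 12) + (-1, 0, 1) = (-11, -2, 13)
  D5: (-10, -2, 12) + (0, -1, 1) = (-10, -3, 13)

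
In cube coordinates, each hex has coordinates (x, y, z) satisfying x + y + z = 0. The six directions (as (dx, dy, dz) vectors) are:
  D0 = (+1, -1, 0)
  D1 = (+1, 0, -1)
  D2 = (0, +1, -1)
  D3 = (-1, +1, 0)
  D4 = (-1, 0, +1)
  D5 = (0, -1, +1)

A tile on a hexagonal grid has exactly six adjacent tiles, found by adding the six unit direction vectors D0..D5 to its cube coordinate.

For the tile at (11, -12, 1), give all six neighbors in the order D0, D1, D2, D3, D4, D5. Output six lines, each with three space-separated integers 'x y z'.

Center: (11, -12, 1). Add each direction:
  D0: (11, -12, 1) + (1, -1, 0) = (12, -13, 1)
  D1: (11, -12, 1) + (1, 0, -1) = (12, -12, 0)
  D2: (11, -12, 1) + (0, 1, -1) = (11, -11, 0)
  D3: (11, -12, 1) + (-1, 1, 0) = (10, -11, 1)
  D4: (11, -12, 1) + (-1, 0, 1) = (10, -12, 2)
  D5: (11, -12, 1) + (0, -1, 1) = (11, -13, 2)

Answer: 12 -13 1
12 -12 0
11 -11 0
10 -11 1
10 -12 2
11 -13 2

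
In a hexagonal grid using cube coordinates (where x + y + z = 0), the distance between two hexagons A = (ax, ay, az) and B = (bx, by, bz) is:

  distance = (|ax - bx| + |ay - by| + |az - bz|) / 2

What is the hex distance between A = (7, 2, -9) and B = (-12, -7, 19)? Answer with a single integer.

Answer: 28

Derivation:
|ax - bx| = |7 - (-12)| = 19
|ay - by| = |2 - (-7)| = 9
|az - bz| = |-9 - 19| = 28
distance = (19 + 9 + 28) / 2 = 56 / 2 = 28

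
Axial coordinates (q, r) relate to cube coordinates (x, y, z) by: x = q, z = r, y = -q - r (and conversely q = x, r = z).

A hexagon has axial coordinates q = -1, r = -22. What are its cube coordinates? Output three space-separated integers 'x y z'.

Answer: -1 23 -22

Derivation:
x = q = -1
z = r = -22
y = -x - z = -(-1) - (-22) = 23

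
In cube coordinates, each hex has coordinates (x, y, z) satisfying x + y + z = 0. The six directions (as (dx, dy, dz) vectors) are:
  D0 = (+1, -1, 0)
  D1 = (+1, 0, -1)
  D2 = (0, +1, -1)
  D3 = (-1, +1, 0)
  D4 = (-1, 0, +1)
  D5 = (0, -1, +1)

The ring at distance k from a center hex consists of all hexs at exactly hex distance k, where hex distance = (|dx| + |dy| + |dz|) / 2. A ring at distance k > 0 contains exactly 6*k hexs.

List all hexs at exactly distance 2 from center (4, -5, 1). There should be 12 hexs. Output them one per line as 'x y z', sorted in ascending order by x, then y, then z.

Walk ring at distance 2 from (4, -5, 1):
Start at center + D4*2 = (2, -5, 3)
  hex 0: (2, -5, 3)
  hex 1: (3, -6, 3)
  hex 2: (4, -7, 3)
  hex 3: (5, -7, 2)
  hex 4: (6, -7, 1)
  hex 5: (6, -6, 0)
  hex 6: (6, -5, -1)
  hex 7: (5, -4, -1)
  hex 8: (4, -3, -1)
  hex 9: (3, -3, 0)
  hex 10: (2, -3, 1)
  hex 11: (2, -4, 2)
Sorted: 12 hexes.

Answer: 2 -5 3
2 -4 2
2 -3 1
3 -6 3
3 -3 0
4 -7 3
4 -3 -1
5 -7 2
5 -4 -1
6 -7 1
6 -6 0
6 -5 -1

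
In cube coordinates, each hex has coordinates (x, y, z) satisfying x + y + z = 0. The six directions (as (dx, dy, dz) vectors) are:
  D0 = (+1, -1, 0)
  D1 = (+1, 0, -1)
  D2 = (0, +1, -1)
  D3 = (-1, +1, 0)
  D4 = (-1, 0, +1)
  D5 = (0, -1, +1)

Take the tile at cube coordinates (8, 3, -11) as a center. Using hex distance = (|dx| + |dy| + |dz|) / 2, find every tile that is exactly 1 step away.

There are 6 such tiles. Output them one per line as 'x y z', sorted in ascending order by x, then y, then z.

Answer: 7 3 -10
7 4 -11
8 2 -10
8 4 -12
9 2 -11
9 3 -12

Derivation:
Walk ring at distance 1 from (8, 3, -11):
Start at center + D4*1 = (7, 3, -10)
  hex 0: (7, 3, -10)
  hex 1: (8, 2, -10)
  hex 2: (9, 2, -11)
  hex 3: (9, 3, -12)
  hex 4: (8, 4, -12)
  hex 5: (7, 4, -11)
Sorted: 6 hexes.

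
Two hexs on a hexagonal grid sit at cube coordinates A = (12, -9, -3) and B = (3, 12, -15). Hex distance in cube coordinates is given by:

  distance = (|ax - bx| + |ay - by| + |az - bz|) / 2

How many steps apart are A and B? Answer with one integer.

Answer: 21

Derivation:
|ax - bx| = |12 - 3| = 9
|ay - by| = |-9 - 12| = 21
|az - bz| = |-3 - (-15)| = 12
distance = (9 + 21 + 12) / 2 = 42 / 2 = 21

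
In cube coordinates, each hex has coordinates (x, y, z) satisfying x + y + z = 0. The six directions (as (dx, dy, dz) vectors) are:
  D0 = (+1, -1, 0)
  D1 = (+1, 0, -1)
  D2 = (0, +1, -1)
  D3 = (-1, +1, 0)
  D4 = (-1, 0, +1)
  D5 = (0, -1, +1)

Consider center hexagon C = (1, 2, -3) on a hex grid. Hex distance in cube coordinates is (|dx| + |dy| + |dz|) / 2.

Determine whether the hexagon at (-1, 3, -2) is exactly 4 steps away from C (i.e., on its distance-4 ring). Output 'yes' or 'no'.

Answer: no

Derivation:
|px - cx| = |-1 - 1| = 2
|py - cy| = |3 - 2| = 1
|pz - cz| = |-2 - (-3)| = 1
distance = (2+1+1)/2 = 4/2 = 2
radius = 4; distance != radius -> no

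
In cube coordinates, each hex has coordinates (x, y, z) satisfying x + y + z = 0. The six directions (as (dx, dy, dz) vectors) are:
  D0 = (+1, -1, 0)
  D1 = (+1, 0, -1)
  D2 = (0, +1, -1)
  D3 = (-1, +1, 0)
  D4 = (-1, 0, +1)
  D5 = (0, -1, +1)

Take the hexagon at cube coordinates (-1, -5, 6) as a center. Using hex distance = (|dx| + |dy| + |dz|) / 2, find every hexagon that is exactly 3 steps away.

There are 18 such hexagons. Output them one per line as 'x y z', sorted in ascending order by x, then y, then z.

Answer: -4 -5 9
-4 -4 8
-4 -3 7
-4 -2 6
-3 -6 9
-3 -2 5
-2 -7 9
-2 -2 4
-1 -8 9
-1 -2 3
0 -8 8
0 -3 3
1 -8 7
1 -4 3
2 -8 6
2 -7 5
2 -6 4
2 -5 3

Derivation:
Walk ring at distance 3 from (-1, -5, 6):
Start at center + D4*3 = (-4, -5, 9)
  hex 0: (-4, -5, 9)
  hex 1: (-3, -6, 9)
  hex 2: (-2, -7, 9)
  hex 3: (-1, -8, 9)
  hex 4: (0, -8, 8)
  hex 5: (1, -8, 7)
  hex 6: (2, -8, 6)
  hex 7: (2, -7, 5)
  hex 8: (2, -6, 4)
  hex 9: (2, -5, 3)
  hex 10: (1, -4, 3)
  hex 11: (0, -3, 3)
  hex 12: (-1, -2, 3)
  hex 13: (-2, -2, 4)
  hex 14: (-3, -2, 5)
  hex 15: (-4, -2, 6)
  hex 16: (-4, -3, 7)
  hex 17: (-4, -4, 8)
Sorted: 18 hexes.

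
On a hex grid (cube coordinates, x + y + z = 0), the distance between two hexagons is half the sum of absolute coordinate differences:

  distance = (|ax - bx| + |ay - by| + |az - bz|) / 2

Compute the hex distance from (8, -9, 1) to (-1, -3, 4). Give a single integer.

|ax - bx| = |8 - (-1)| = 9
|ay - by| = |-9 - (-3)| = 6
|az - bz| = |1 - 4| = 3
distance = (9 + 6 + 3) / 2 = 18 / 2 = 9

Answer: 9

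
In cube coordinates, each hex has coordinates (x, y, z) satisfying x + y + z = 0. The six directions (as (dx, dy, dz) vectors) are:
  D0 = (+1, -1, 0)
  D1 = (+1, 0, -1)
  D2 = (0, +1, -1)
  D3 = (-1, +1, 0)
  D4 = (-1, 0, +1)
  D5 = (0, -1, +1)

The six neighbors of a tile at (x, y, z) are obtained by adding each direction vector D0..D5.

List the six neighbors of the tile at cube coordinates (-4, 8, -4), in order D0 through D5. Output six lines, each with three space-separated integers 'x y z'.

Answer: -3 7 -4
-3 8 -5
-4 9 -5
-5 9 -4
-5 8 -3
-4 7 -3

Derivation:
Center: (-4, 8, -4). Add each direction:
  D0: (-4, 8, -4) + (1, -1, 0) = (-3, 7, -4)
  D1: (-4, 8, -4) + (1, 0, -1) = (-3, 8, -5)
  D2: (-4, 8, -4) + (0, 1, -1) = (-4, 9, -5)
  D3: (-4, 8, -4) + (-1, 1, 0) = (-5, 9, -4)
  D4: (-4, 8, -4) + (-1, 0, 1) = (-5, 8, -3)
  D5: (-4, 8, -4) + (0, -1, 1) = (-4, 7, -3)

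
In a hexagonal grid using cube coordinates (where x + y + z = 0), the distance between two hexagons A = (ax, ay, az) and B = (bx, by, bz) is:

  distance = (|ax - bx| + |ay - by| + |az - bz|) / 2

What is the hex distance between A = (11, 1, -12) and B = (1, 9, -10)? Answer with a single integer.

Answer: 10

Derivation:
|ax - bx| = |11 - 1| = 10
|ay - by| = |1 - 9| = 8
|az - bz| = |-12 - (-10)| = 2
distance = (10 + 8 + 2) / 2 = 20 / 2 = 10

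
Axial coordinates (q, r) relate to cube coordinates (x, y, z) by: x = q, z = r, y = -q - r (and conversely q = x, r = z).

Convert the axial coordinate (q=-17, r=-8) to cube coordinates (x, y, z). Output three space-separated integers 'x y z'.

Answer: -17 25 -8

Derivation:
x = q = -17
z = r = -8
y = -x - z = -(-17) - (-8) = 25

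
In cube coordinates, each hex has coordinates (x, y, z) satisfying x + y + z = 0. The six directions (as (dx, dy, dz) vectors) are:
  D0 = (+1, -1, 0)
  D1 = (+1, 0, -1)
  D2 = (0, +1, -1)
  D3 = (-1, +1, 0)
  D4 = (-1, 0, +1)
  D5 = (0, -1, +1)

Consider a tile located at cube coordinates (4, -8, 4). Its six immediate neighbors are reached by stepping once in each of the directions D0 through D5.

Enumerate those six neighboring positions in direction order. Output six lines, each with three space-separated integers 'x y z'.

Center: (4, -8, 4). Add each direction:
  D0: (4, -8, 4) + (1, -1, 0) = (5, -9, 4)
  D1: (4, -8, 4) + (1, 0, -1) = (5, -8, 3)
  D2: (4, -8, 4) + (0, 1, -1) = (4, -7, 3)
  D3: (4, -8, 4) + (-1, 1, 0) = (3, -7, 4)
  D4: (4, -8, 4) + (-1, 0, 1) = (3, -8, 5)
  D5: (4, -8, 4) + (0, -1, 1) = (4, -9, 5)

Answer: 5 -9 4
5 -8 3
4 -7 3
3 -7 4
3 -8 5
4 -9 5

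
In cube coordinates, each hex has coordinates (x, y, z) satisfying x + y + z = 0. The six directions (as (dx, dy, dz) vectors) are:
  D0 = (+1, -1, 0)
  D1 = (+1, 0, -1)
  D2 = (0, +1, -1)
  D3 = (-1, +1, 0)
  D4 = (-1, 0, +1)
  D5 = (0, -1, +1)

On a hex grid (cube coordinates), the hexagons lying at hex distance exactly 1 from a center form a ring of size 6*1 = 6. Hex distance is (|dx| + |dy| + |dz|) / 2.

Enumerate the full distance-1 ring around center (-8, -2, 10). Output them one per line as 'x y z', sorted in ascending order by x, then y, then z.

Walk ring at distance 1 from (-8, -2, 10):
Start at center + D4*1 = (-9, -2, 11)
  hex 0: (-9, -2, 11)
  hex 1: (-8, -3, 11)
  hex 2: (-7, -3, 10)
  hex 3: (-7, -2, 9)
  hex 4: (-8, -1, 9)
  hex 5: (-9, -1, 10)
Sorted: 6 hexes.

Answer: -9 -2 11
-9 -1 10
-8 -3 11
-8 -1 9
-7 -3 10
-7 -2 9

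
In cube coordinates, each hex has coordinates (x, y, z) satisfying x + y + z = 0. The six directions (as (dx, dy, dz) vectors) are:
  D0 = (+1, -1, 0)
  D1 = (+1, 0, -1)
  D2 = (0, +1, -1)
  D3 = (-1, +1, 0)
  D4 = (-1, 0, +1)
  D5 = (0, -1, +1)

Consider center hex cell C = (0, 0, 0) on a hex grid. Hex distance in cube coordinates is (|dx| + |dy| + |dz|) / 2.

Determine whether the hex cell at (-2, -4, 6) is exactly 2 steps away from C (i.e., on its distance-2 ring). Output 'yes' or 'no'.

Answer: no

Derivation:
|px - cx| = |-2 - 0| = 2
|py - cy| = |-4 - 0| = 4
|pz - cz| = |6 - 0| = 6
distance = (2+4+6)/2 = 12/2 = 6
radius = 2; distance != radius -> no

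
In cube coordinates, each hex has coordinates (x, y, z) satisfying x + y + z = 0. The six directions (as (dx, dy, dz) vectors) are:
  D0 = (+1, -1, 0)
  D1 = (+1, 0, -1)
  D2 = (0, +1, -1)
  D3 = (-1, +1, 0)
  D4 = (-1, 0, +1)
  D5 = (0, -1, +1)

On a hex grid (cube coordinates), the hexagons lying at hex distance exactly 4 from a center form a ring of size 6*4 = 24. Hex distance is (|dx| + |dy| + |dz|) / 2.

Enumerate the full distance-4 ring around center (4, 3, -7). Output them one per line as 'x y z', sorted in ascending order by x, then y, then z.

Answer: 0 3 -3
0 4 -4
0 5 -5
0 6 -6
0 7 -7
1 2 -3
1 7 -8
2 1 -3
2 7 -9
3 0 -3
3 7 -10
4 -1 -3
4 7 -11
5 -1 -4
5 6 -11
6 -1 -5
6 5 -11
7 -1 -6
7 4 -11
8 -1 -7
8 0 -8
8 1 -9
8 2 -10
8 3 -11

Derivation:
Walk ring at distance 4 from (4, 3, -7):
Start at center + D4*4 = (0, 3, -3)
  hex 0: (0, 3, -3)
  hex 1: (1, 2, -3)
  hex 2: (2, 1, -3)
  hex 3: (3, 0, -3)
  hex 4: (4, -1, -3)
  hex 5: (5, -1, -4)
  hex 6: (6, -1, -5)
  hex 7: (7, -1, -6)
  hex 8: (8, -1, -7)
  hex 9: (8, 0, -8)
  hex 10: (8, 1, -9)
  hex 11: (8, 2, -10)
  hex 12: (8, 3, -11)
  hex 13: (7, 4, -11)
  hex 14: (6, 5, -11)
  hex 15: (5, 6, -11)
  hex 16: (4, 7, -11)
  hex 17: (3, 7, -10)
  hex 18: (2, 7, -9)
  hex 19: (1, 7, -8)
  hex 20: (0, 7, -7)
  hex 21: (0, 6, -6)
  hex 22: (0, 5, -5)
  hex 23: (0, 4, -4)
Sorted: 24 hexes.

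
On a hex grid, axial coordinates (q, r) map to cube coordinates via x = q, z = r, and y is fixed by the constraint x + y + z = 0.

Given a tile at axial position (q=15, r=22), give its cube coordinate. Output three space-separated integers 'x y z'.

Answer: 15 -37 22

Derivation:
x = q = 15
z = r = 22
y = -x - z = -(15) - (22) = -37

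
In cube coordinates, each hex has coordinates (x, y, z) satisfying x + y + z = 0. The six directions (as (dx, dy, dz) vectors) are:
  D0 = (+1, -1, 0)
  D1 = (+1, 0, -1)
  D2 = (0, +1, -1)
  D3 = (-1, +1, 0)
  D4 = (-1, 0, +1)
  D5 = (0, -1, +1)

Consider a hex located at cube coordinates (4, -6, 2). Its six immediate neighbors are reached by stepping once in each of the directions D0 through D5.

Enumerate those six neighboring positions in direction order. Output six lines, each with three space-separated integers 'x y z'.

Answer: 5 -7 2
5 -6 1
4 -5 1
3 -5 2
3 -6 3
4 -7 3

Derivation:
Center: (4, -6, 2). Add each direction:
  D0: (4, -6, 2) + (1, -1, 0) = (5, -7, 2)
  D1: (4, -6, 2) + (1, 0, -1) = (5, -6, 1)
  D2: (4, -6, 2) + (0, 1, -1) = (4, -5, 1)
  D3: (4, -6, 2) + (-1, 1, 0) = (3, -5, 2)
  D4: (4, -6, 2) + (-1, 0, 1) = (3, -6, 3)
  D5: (4, -6, 2) + (0, -1, 1) = (4, -7, 3)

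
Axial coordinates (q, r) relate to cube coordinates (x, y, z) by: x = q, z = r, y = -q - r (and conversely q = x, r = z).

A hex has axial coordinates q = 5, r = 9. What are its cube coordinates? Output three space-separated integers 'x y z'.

Answer: 5 -14 9

Derivation:
x = q = 5
z = r = 9
y = -x - z = -(5) - (9) = -14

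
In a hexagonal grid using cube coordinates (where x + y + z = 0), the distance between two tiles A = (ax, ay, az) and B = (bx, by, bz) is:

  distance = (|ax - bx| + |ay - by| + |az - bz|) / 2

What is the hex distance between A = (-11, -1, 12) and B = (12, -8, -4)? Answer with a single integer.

Answer: 23

Derivation:
|ax - bx| = |-11 - 12| = 23
|ay - by| = |-1 - (-8)| = 7
|az - bz| = |12 - (-4)| = 16
distance = (23 + 7 + 16) / 2 = 46 / 2 = 23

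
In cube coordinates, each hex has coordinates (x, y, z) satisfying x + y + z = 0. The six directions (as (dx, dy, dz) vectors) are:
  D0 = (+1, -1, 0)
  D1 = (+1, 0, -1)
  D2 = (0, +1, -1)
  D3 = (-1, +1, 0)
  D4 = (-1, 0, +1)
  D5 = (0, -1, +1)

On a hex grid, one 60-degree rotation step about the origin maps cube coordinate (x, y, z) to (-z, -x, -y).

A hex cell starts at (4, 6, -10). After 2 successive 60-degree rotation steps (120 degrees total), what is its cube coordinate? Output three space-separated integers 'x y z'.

Answer: 6 -10 4

Derivation:
Start: (4, 6, -10)
Step 1: (4, 6, -10) -> (-(-10), -(4), -(6)) = (10, -4, -6)
Step 2: (10, -4, -6) -> (-(-6), -(10), -(-4)) = (6, -10, 4)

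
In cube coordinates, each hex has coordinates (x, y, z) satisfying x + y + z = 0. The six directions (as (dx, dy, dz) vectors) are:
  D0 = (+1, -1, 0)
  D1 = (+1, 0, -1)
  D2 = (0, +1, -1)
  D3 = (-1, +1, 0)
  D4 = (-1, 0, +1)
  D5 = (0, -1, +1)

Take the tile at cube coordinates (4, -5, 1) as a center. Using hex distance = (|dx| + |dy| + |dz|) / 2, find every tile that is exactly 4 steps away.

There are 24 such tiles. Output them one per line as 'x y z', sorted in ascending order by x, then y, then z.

Walk ring at distance 4 from (4, -5, 1):
Start at center + D4*4 = (0, -5, 5)
  hex 0: (0, -5, 5)
  hex 1: (1, -6, 5)
  hex 2: (2, -7, 5)
  hex 3: (3, -8, 5)
  hex 4: (4, -9, 5)
  hex 5: (5, -9, 4)
  hex 6: (6, -9, 3)
  hex 7: (7, -9, 2)
  hex 8: (8, -9, 1)
  hex 9: (8, -8, 0)
  hex 10: (8, -7, -1)
  hex 11: (8, -6, -2)
  hex 12: (8, -5, -3)
  hex 13: (7, -4, -3)
  hex 14: (6, -3, -3)
  hex 15: (5, -2, -3)
  hex 16: (4, -1, -3)
  hex 17: (3, -1, -2)
  hex 18: (2, -1, -1)
  hex 19: (1, -1, 0)
  hex 20: (0, -1, 1)
  hex 21: (0, -2, 2)
  hex 22: (0, -3, 3)
  hex 23: (0, -4, 4)
Sorted: 24 hexes.

Answer: 0 -5 5
0 -4 4
0 -3 3
0 -2 2
0 -1 1
1 -6 5
1 -1 0
2 -7 5
2 -1 -1
3 -8 5
3 -1 -2
4 -9 5
4 -1 -3
5 -9 4
5 -2 -3
6 -9 3
6 -3 -3
7 -9 2
7 -4 -3
8 -9 1
8 -8 0
8 -7 -1
8 -6 -2
8 -5 -3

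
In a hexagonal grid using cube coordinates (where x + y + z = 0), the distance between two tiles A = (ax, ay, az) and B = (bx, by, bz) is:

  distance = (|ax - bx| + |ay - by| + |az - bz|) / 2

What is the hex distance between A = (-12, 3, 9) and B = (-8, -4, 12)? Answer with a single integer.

Answer: 7

Derivation:
|ax - bx| = |-12 - (-8)| = 4
|ay - by| = |3 - (-4)| = 7
|az - bz| = |9 - 12| = 3
distance = (4 + 7 + 3) / 2 = 14 / 2 = 7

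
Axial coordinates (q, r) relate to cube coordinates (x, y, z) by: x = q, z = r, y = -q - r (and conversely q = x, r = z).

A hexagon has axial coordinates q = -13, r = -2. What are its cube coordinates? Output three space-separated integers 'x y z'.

x = q = -13
z = r = -2
y = -x - z = -(-13) - (-2) = 15

Answer: -13 15 -2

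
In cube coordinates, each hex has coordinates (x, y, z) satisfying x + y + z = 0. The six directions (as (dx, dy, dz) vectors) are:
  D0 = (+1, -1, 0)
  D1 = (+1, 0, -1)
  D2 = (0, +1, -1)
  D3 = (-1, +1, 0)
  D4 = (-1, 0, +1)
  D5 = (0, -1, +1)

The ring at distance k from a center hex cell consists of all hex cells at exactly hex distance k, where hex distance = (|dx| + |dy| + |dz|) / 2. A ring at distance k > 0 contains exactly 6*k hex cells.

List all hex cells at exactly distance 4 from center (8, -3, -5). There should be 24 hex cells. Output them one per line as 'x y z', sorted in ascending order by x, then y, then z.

Walk ring at distance 4 from (8, -3, -5):
Start at center + D4*4 = (4, -3, -1)
  hex 0: (4, -3, -1)
  hex 1: (5, -4, -1)
  hex 2: (6, -5, -1)
  hex 3: (7, -6, -1)
  hex 4: (8, -7, -1)
  hex 5: (9, -7, -2)
  hex 6: (10, -7, -3)
  hex 7: (11, -7, -4)
  hex 8: (12, -7, -5)
  hex 9: (12, -6, -6)
  hex 10: (12, -5, -7)
  hex 11: (12, -4, -8)
  hex 12: (12, -3, -9)
  hex 13: (11, -2, -9)
  hex 14: (10, -1, -9)
  hex 15: (9, 0, -9)
  hex 16: (8, 1, -9)
  hex 17: (7, 1, -8)
  hex 18: (6, 1, -7)
  hex 19: (5, 1, -6)
  hex 20: (4, 1, -5)
  hex 21: (4, 0, -4)
  hex 22: (4, -1, -3)
  hex 23: (4, -2, -2)
Sorted: 24 hexes.

Answer: 4 -3 -1
4 -2 -2
4 -1 -3
4 0 -4
4 1 -5
5 -4 -1
5 1 -6
6 -5 -1
6 1 -7
7 -6 -1
7 1 -8
8 -7 -1
8 1 -9
9 -7 -2
9 0 -9
10 -7 -3
10 -1 -9
11 -7 -4
11 -2 -9
12 -7 -5
12 -6 -6
12 -5 -7
12 -4 -8
12 -3 -9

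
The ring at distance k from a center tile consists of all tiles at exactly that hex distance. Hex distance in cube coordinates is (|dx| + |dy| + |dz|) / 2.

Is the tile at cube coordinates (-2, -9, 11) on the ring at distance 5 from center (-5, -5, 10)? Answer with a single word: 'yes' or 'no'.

|px - cx| = |-2 - (-5)| = 3
|py - cy| = |-9 - (-5)| = 4
|pz - cz| = |11 - 10| = 1
distance = (3+4+1)/2 = 8/2 = 4
radius = 5; distance != radius -> no

Answer: no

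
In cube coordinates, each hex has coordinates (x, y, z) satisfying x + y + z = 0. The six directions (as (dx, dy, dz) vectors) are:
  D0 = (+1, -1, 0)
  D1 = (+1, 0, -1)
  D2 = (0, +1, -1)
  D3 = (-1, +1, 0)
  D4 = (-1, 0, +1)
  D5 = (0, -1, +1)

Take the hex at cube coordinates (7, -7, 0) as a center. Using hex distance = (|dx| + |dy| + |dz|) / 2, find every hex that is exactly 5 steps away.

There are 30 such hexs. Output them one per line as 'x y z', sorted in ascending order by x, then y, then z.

Answer: 2 -7 5
2 -6 4
2 -5 3
2 -4 2
2 -3 1
2 -2 0
3 -8 5
3 -2 -1
4 -9 5
4 -2 -2
5 -10 5
5 -2 -3
6 -11 5
6 -2 -4
7 -12 5
7 -2 -5
8 -12 4
8 -3 -5
9 -12 3
9 -4 -5
10 -12 2
10 -5 -5
11 -12 1
11 -6 -5
12 -12 0
12 -11 -1
12 -10 -2
12 -9 -3
12 -8 -4
12 -7 -5

Derivation:
Walk ring at distance 5 from (7, -7, 0):
Start at center + D4*5 = (2, -7, 5)
  hex 0: (2, -7, 5)
  hex 1: (3, -8, 5)
  hex 2: (4, -9, 5)
  hex 3: (5, -10, 5)
  hex 4: (6, -11, 5)
  hex 5: (7, -12, 5)
  hex 6: (8, -12, 4)
  hex 7: (9, -12, 3)
  hex 8: (10, -12, 2)
  hex 9: (11, -12, 1)
  hex 10: (12, -12, 0)
  hex 11: (12, -11, -1)
  hex 12: (12, -10, -2)
  hex 13: (12, -9, -3)
  hex 14: (12, -8, -4)
  hex 15: (12, -7, -5)
  hex 16: (11, -6, -5)
  hex 17: (10, -5, -5)
  hex 18: (9, -4, -5)
  hex 19: (8, -3, -5)
  hex 20: (7, -2, -5)
  hex 21: (6, -2, -4)
  hex 22: (5, -2, -3)
  hex 23: (4, -2, -2)
  hex 24: (3, -2, -1)
  hex 25: (2, -2, 0)
  hex 26: (2, -3, 1)
  hex 27: (2, -4, 2)
  hex 28: (2, -5, 3)
  hex 29: (2, -6, 4)
Sorted: 30 hexes.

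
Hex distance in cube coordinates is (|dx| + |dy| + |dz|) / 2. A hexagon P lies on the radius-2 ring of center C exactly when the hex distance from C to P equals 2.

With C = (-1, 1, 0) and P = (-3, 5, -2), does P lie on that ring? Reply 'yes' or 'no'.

Answer: no

Derivation:
|px - cx| = |-3 - (-1)| = 2
|py - cy| = |5 - 1| = 4
|pz - cz| = |-2 - 0| = 2
distance = (2+4+2)/2 = 8/2 = 4
radius = 2; distance != radius -> no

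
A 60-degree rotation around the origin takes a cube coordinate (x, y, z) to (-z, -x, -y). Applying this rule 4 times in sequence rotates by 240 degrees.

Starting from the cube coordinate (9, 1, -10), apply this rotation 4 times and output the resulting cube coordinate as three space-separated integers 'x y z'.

Start: (9, 1, -10)
Step 1: (9, 1, -10) -> (-(-10), -(9), -(1)) = (10, -9, -1)
Step 2: (10, -9, -1) -> (-(-1), -(10), -(-9)) = (1, -10, 9)
Step 3: (1, -10, 9) -> (-(9), -(1), -(-10)) = (-9, -1, 10)
Step 4: (-9, -1, 10) -> (-(10), -(-9), -(-1)) = (-10, 9, 1)

Answer: -10 9 1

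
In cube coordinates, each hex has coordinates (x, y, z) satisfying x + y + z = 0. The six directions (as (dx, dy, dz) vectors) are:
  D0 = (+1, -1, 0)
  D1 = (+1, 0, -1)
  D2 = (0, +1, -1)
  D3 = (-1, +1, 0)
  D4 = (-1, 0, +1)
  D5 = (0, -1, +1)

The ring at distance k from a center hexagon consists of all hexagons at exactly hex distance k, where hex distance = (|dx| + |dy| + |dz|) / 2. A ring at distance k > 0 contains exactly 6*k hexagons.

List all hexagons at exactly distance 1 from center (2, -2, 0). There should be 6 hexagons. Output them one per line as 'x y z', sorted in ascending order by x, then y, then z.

Walk ring at distance 1 from (2, -2, 0):
Start at center + D4*1 = (1, -2, 1)
  hex 0: (1, -2, 1)
  hex 1: (2, -3, 1)
  hex 2: (3, -3, 0)
  hex 3: (3, -2, -1)
  hex 4: (2, -1, -1)
  hex 5: (1, -1, 0)
Sorted: 6 hexes.

Answer: 1 -2 1
1 -1 0
2 -3 1
2 -1 -1
3 -3 0
3 -2 -1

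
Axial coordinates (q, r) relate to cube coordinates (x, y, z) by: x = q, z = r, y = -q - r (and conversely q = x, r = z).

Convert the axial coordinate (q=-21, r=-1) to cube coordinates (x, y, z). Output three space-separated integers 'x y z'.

Answer: -21 22 -1

Derivation:
x = q = -21
z = r = -1
y = -x - z = -(-21) - (-1) = 22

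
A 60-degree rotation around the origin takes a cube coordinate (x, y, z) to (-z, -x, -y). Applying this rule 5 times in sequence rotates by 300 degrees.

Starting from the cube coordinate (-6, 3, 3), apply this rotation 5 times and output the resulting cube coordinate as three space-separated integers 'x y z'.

Answer: -3 -3 6

Derivation:
Start: (-6, 3, 3)
Step 1: (-6, 3, 3) -> (-(3), -(-6), -(3)) = (-3, 6, -3)
Step 2: (-3, 6, -3) -> (-(-3), -(-3), -(6)) = (3, 3, -6)
Step 3: (3, 3, -6) -> (-(-6), -(3), -(3)) = (6, -3, -3)
Step 4: (6, -3, -3) -> (-(-3), -(6), -(-3)) = (3, -6, 3)
Step 5: (3, -6, 3) -> (-(3), -(3), -(-6)) = (-3, -3, 6)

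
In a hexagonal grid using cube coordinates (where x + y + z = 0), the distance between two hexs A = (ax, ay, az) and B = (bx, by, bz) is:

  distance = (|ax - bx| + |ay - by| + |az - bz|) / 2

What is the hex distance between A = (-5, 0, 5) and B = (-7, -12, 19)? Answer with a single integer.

|ax - bx| = |-5 - (-7)| = 2
|ay - by| = |0 - (-12)| = 12
|az - bz| = |5 - 19| = 14
distance = (2 + 12 + 14) / 2 = 28 / 2 = 14

Answer: 14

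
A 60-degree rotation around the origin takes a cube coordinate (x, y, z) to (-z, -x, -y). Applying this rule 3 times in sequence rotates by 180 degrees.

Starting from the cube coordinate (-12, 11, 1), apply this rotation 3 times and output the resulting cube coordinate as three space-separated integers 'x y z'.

Answer: 12 -11 -1

Derivation:
Start: (-12, 11, 1)
Step 1: (-12, 11, 1) -> (-(1), -(-12), -(11)) = (-1, 12, -11)
Step 2: (-1, 12, -11) -> (-(-11), -(-1), -(12)) = (11, 1, -12)
Step 3: (11, 1, -12) -> (-(-12), -(11), -(1)) = (12, -11, -1)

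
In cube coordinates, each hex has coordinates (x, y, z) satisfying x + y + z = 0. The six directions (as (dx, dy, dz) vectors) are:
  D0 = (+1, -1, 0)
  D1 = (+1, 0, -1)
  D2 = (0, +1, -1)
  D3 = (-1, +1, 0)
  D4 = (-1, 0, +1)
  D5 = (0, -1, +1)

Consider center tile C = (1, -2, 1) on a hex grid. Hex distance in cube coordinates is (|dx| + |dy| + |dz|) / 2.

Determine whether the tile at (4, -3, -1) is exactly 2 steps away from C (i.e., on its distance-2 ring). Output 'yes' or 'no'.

Answer: no

Derivation:
|px - cx| = |4 - 1| = 3
|py - cy| = |-3 - (-2)| = 1
|pz - cz| = |-1 - 1| = 2
distance = (3+1+2)/2 = 6/2 = 3
radius = 2; distance != radius -> no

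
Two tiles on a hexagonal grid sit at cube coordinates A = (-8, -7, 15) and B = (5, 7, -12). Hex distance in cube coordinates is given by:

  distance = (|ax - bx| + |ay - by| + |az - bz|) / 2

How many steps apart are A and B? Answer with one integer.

|ax - bx| = |-8 - 5| = 13
|ay - by| = |-7 - 7| = 14
|az - bz| = |15 - (-12)| = 27
distance = (13 + 14 + 27) / 2 = 54 / 2 = 27

Answer: 27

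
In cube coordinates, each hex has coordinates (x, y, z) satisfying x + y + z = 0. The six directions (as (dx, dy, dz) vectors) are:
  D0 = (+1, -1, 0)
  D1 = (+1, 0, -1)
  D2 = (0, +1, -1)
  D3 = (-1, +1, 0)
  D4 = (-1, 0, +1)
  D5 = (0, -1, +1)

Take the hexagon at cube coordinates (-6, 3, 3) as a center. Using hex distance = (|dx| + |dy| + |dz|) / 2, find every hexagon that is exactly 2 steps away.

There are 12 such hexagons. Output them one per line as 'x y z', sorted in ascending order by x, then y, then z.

Walk ring at distance 2 from (-6, 3, 3):
Start at center + D4*2 = (-8, 3, 5)
  hex 0: (-8, 3, 5)
  hex 1: (-7, 2, 5)
  hex 2: (-6, 1, 5)
  hex 3: (-5, 1, 4)
  hex 4: (-4, 1, 3)
  hex 5: (-4, 2, 2)
  hex 6: (-4, 3, 1)
  hex 7: (-5, 4, 1)
  hex 8: (-6, 5, 1)
  hex 9: (-7, 5, 2)
  hex 10: (-8, 5, 3)
  hex 11: (-8, 4, 4)
Sorted: 12 hexes.

Answer: -8 3 5
-8 4 4
-8 5 3
-7 2 5
-7 5 2
-6 1 5
-6 5 1
-5 1 4
-5 4 1
-4 1 3
-4 2 2
-4 3 1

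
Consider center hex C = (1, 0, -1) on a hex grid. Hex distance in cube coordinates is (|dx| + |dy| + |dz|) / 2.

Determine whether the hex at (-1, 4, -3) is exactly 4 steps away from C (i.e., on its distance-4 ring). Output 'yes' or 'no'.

|px - cx| = |-1 - 1| = 2
|py - cy| = |4 - 0| = 4
|pz - cz| = |-3 - (-1)| = 2
distance = (2+4+2)/2 = 8/2 = 4
radius = 4; distance == radius -> yes

Answer: yes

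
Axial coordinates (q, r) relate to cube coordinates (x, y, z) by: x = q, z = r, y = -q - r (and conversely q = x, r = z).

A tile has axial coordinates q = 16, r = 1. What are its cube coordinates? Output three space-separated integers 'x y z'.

Answer: 16 -17 1

Derivation:
x = q = 16
z = r = 1
y = -x - z = -(16) - (1) = -17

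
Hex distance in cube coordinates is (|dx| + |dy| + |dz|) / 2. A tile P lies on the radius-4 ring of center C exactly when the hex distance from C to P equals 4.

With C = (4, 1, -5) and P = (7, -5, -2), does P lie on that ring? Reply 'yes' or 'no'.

|px - cx| = |7 - 4| = 3
|py - cy| = |-5 - 1| = 6
|pz - cz| = |-2 - (-5)| = 3
distance = (3+6+3)/2 = 12/2 = 6
radius = 4; distance != radius -> no

Answer: no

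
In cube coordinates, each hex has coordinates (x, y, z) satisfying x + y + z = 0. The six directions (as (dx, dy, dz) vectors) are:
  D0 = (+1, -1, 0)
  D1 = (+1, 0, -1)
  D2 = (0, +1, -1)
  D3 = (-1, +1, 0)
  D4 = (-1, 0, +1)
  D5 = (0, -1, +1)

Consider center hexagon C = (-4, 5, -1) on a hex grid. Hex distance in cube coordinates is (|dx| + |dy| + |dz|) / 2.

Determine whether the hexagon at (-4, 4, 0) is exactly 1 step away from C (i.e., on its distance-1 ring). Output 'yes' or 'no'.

Answer: yes

Derivation:
|px - cx| = |-4 - (-4)| = 0
|py - cy| = |4 - 5| = 1
|pz - cz| = |0 - (-1)| = 1
distance = (0+1+1)/2 = 2/2 = 1
radius = 1; distance == radius -> yes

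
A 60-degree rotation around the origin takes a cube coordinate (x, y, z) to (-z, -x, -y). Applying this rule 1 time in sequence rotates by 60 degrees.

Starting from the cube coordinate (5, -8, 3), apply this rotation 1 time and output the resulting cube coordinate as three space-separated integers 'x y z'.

Start: (5, -8, 3)
Step 1: (5, -8, 3) -> (-(3), -(5), -(-8)) = (-3, -5, 8)

Answer: -3 -5 8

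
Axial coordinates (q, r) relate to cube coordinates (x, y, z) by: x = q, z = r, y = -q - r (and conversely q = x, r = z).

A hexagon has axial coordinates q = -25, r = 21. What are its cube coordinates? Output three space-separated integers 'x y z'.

Answer: -25 4 21

Derivation:
x = q = -25
z = r = 21
y = -x - z = -(-25) - (21) = 4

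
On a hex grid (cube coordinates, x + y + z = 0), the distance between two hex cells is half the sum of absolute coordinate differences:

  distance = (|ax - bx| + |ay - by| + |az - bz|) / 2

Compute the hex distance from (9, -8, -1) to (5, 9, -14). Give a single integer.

|ax - bx| = |9 - 5| = 4
|ay - by| = |-8 - 9| = 17
|az - bz| = |-1 - (-14)| = 13
distance = (4 + 17 + 13) / 2 = 34 / 2 = 17

Answer: 17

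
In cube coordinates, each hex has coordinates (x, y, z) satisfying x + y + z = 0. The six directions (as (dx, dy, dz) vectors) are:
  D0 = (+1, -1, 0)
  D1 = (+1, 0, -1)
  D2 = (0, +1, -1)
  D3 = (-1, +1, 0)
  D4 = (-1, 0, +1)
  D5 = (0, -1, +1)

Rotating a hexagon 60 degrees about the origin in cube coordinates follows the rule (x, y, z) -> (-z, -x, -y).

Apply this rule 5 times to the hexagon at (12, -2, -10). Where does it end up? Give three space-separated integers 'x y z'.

Answer: 2 10 -12

Derivation:
Start: (12, -2, -10)
Step 1: (12, -2, -10) -> (-(-10), -(12), -(-2)) = (10, -12, 2)
Step 2: (10, -12, 2) -> (-(2), -(10), -(-12)) = (-2, -10, 12)
Step 3: (-2, -10, 12) -> (-(12), -(-2), -(-10)) = (-12, 2, 10)
Step 4: (-12, 2, 10) -> (-(10), -(-12), -(2)) = (-10, 12, -2)
Step 5: (-10, 12, -2) -> (-(-2), -(-10), -(12)) = (2, 10, -12)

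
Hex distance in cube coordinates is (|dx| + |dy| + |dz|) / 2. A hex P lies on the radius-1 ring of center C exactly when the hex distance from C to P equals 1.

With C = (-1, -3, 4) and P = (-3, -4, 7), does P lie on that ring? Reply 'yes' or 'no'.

|px - cx| = |-3 - (-1)| = 2
|py - cy| = |-4 - (-3)| = 1
|pz - cz| = |7 - 4| = 3
distance = (2+1+3)/2 = 6/2 = 3
radius = 1; distance != radius -> no

Answer: no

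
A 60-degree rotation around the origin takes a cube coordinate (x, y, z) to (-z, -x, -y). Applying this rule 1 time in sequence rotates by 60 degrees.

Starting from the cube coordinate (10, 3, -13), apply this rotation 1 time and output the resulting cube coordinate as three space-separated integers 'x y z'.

Start: (10, 3, -13)
Step 1: (10, 3, -13) -> (-(-13), -(10), -(3)) = (13, -10, -3)

Answer: 13 -10 -3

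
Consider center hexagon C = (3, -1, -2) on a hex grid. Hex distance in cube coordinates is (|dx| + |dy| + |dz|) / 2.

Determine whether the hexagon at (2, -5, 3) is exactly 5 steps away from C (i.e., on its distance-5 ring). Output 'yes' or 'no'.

|px - cx| = |2 - 3| = 1
|py - cy| = |-5 - (-1)| = 4
|pz - cz| = |3 - (-2)| = 5
distance = (1+4+5)/2 = 10/2 = 5
radius = 5; distance == radius -> yes

Answer: yes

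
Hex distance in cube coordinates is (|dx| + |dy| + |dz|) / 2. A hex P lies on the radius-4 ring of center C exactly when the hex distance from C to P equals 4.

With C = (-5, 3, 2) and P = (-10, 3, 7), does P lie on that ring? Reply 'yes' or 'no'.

|px - cx| = |-10 - (-5)| = 5
|py - cy| = |3 - 3| = 0
|pz - cz| = |7 - 2| = 5
distance = (5+0+5)/2 = 10/2 = 5
radius = 4; distance != radius -> no

Answer: no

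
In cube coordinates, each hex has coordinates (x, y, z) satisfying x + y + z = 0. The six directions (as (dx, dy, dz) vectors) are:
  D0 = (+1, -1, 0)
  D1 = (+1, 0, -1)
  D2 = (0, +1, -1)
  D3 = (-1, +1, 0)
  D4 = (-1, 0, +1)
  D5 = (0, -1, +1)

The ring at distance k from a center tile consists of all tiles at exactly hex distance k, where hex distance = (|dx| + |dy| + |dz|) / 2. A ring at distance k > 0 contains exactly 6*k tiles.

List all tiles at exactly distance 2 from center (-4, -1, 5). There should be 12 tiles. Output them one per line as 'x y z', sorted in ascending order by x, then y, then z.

Walk ring at distance 2 from (-4, -1, 5):
Start at center + D4*2 = (-6, -1, 7)
  hex 0: (-6, -1, 7)
  hex 1: (-5, -2, 7)
  hex 2: (-4, -3, 7)
  hex 3: (-3, -3, 6)
  hex 4: (-2, -3, 5)
  hex 5: (-2, -2, 4)
  hex 6: (-2, -1, 3)
  hex 7: (-3, 0, 3)
  hex 8: (-4, 1, 3)
  hex 9: (-5, 1, 4)
  hex 10: (-6, 1, 5)
  hex 11: (-6, 0, 6)
Sorted: 12 hexes.

Answer: -6 -1 7
-6 0 6
-6 1 5
-5 -2 7
-5 1 4
-4 -3 7
-4 1 3
-3 -3 6
-3 0 3
-2 -3 5
-2 -2 4
-2 -1 3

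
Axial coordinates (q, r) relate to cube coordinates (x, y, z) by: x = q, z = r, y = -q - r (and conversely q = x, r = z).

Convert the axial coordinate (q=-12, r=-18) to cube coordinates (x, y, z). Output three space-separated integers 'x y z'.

Answer: -12 30 -18

Derivation:
x = q = -12
z = r = -18
y = -x - z = -(-12) - (-18) = 30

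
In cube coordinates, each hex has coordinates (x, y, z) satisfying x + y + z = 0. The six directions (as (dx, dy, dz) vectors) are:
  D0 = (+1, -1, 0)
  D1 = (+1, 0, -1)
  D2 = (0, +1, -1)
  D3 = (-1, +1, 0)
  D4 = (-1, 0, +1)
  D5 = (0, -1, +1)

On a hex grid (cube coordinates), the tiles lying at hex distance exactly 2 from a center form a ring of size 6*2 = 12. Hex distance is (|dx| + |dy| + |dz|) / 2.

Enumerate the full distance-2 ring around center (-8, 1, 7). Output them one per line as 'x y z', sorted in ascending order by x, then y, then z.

Walk ring at distance 2 from (-8, 1, 7):
Start at center + D4*2 = (-10, 1, 9)
  hex 0: (-10, 1, 9)
  hex 1: (-9, 0, 9)
  hex 2: (-8, -1, 9)
  hex 3: (-7, -1, 8)
  hex 4: (-6, -1, 7)
  hex 5: (-6, 0, 6)
  hex 6: (-6, 1, 5)
  hex 7: (-7, 2, 5)
  hex 8: (-8, 3, 5)
  hex 9: (-9, 3, 6)
  hex 10: (-10, 3, 7)
  hex 11: (-10, 2, 8)
Sorted: 12 hexes.

Answer: -10 1 9
-10 2 8
-10 3 7
-9 0 9
-9 3 6
-8 -1 9
-8 3 5
-7 -1 8
-7 2 5
-6 -1 7
-6 0 6
-6 1 5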